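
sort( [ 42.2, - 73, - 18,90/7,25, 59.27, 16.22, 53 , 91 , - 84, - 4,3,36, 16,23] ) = [ - 84, -73 , - 18, - 4, 3,90/7 , 16, 16.22, 23, 25,  36,  42.2, 53, 59.27,  91]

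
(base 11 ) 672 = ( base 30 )qp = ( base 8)1445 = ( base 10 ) 805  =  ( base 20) 205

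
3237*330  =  1068210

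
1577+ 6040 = 7617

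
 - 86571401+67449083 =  - 19122318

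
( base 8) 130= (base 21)44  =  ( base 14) 64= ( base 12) 74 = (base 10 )88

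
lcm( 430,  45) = 3870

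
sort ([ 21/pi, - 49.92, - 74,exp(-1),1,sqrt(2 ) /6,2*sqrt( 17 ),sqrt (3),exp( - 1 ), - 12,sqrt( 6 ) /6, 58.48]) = [ - 74, - 49.92, - 12, sqrt( 2 ) /6, exp(  -  1 ),exp( - 1 ), sqrt ( 6 )/6,1, sqrt( 3),21/pi , 2*sqrt( 17),58.48]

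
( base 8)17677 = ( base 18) 1719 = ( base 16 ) 1FBF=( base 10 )8127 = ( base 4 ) 1332333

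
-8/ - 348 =2/87 = 0.02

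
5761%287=21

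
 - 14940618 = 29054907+  -  43995525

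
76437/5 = 15287  +  2/5=15287.40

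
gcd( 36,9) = 9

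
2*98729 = 197458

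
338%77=30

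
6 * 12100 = 72600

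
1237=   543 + 694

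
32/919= 32/919 = 0.03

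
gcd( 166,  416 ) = 2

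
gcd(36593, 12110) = 1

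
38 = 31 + 7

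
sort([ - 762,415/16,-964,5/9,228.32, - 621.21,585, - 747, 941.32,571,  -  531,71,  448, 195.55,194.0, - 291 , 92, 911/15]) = [ - 964, - 762, - 747, - 621.21, - 531,-291, 5/9,415/16,911/15, 71,92,194.0,195.55,228.32,  448,571, 585, 941.32 ] 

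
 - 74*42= - 3108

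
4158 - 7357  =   - 3199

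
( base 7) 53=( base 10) 38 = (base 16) 26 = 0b100110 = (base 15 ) 28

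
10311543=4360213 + 5951330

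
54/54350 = 27/27175 = 0.00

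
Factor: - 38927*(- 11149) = 433997123 =7^1*67^1*83^1 *11149^1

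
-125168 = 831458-956626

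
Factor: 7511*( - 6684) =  - 2^2*3^1*7^1*29^1*37^1 * 557^1 = - 50203524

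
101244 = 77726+23518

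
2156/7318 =1078/3659 = 0.29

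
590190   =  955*618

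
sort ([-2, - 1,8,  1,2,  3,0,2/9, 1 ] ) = [ - 2, - 1,0, 2/9,1,1,2,3,8 ]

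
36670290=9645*3802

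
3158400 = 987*3200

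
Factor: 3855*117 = 3^3*5^1*13^1 *257^1 = 451035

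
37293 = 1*37293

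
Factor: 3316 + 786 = 2^1*7^1*293^1 = 4102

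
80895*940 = 76041300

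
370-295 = 75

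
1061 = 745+316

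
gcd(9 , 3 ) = 3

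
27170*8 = 217360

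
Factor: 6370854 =2^1*3^1*7^1*151687^1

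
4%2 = 0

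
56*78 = 4368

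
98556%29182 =11010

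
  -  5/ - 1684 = 5/1684= 0.00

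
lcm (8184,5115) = 40920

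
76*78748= 5984848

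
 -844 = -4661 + 3817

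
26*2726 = 70876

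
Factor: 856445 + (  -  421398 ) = 17^1*157^1*163^1 = 435047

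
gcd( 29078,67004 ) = 14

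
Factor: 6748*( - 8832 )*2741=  - 2^9*3^1*7^1*23^1*241^1*2741^1=- 163359038976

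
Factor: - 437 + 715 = 278 = 2^1 * 139^1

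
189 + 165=354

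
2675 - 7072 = -4397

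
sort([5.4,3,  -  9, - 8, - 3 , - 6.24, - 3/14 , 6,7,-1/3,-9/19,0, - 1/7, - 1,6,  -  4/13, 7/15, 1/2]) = [ - 9,  -  8, - 6.24, - 3 , - 1, -9/19, - 1/3, - 4/13, - 3/14, - 1/7, 0,  7/15,  1/2,  3 , 5.4,6,6,7] 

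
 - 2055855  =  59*( - 34845)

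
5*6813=34065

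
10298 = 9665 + 633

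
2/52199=2/52199  =  0.00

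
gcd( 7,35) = 7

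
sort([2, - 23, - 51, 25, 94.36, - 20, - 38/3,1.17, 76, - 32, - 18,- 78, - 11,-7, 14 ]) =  [-78, - 51, - 32 ,-23 ,  -  20, - 18, - 38/3,-11,  -  7,1.17,  2, 14, 25,76, 94.36 ]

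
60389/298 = 202 + 193/298 = 202.65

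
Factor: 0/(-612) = 0 = 0^1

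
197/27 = 197/27 = 7.30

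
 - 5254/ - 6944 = 2627/3472=0.76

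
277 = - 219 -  - 496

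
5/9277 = 5/9277 = 0.00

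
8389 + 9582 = 17971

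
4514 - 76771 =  - 72257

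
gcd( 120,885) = 15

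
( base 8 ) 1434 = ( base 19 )23H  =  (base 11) 664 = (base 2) 1100011100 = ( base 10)796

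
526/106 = 4 +51/53 = 4.96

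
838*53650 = 44958700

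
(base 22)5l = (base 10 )131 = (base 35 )3q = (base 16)83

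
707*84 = 59388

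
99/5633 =99/5633 = 0.02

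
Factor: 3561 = 3^1*1187^1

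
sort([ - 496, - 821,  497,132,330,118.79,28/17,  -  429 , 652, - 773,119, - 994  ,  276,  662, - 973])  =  [- 994,-973,- 821 ,  -  773,-496,-429, 28/17,118.79,119,132,276,330, 497, 652,662 ] 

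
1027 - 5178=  - 4151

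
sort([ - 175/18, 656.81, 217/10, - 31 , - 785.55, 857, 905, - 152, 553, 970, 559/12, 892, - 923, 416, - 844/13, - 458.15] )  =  [ - 923, - 785.55, - 458.15,  -  152,-844/13, - 31 ,-175/18,217/10,  559/12, 416, 553, 656.81, 857, 892, 905,970 ]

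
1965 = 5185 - 3220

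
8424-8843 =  - 419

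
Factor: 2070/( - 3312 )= - 5/8 = - 2^ (-3) * 5^1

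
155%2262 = 155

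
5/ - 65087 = -1+65082/65087 = - 0.00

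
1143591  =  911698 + 231893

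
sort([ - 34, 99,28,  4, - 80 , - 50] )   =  [ - 80,-50, - 34,  4,28,99]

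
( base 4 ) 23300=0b1011110000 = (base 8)1360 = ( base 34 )m4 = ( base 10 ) 752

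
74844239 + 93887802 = 168732041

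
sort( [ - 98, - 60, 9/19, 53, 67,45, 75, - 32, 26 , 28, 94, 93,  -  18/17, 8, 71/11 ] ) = [ - 98, - 60, - 32,-18/17, 9/19, 71/11,8 , 26,28,45,53, 67,75,93,94 ] 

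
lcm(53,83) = 4399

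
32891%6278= 1501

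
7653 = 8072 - 419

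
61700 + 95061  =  156761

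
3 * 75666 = 226998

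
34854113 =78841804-43987691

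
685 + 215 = 900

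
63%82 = 63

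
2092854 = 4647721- 2554867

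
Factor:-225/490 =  - 45/98 = -  2^(-1)*3^2*5^1*7^( - 2)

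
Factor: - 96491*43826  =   - 4228814566 = - 2^1*17^1*47^1*1289^1*2053^1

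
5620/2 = 2810=2810.00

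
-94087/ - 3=94087/3 = 31362.33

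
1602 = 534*3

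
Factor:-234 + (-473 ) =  - 7^1*101^1= - 707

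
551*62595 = 34489845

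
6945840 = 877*7920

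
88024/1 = 88024 = 88024.00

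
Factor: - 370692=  - 2^2*3^2*7^1*1471^1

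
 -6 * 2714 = - 16284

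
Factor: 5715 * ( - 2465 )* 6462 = -91033263450=-2^1*3^4*5^2*17^1 * 29^1*127^1 * 359^1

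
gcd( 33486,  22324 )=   11162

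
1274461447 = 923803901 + 350657546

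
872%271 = 59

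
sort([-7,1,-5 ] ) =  [-7,-5, 1] 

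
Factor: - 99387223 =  - 13^1*7645171^1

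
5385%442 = 81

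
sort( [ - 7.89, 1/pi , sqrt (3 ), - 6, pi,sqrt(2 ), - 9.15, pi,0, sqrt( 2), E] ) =[ - 9.15,  -  7.89, - 6,0,1/pi, sqrt( 2 ), sqrt(2 ),sqrt( 3), E, pi, pi]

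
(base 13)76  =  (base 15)67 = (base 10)97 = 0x61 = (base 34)2T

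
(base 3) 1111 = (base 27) 1D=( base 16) 28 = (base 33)17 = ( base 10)40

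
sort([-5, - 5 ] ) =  [  -  5, - 5]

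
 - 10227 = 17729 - 27956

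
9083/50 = 9083/50=181.66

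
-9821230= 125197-9946427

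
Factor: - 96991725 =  - 3^1 * 5^2 * 83^1 * 15581^1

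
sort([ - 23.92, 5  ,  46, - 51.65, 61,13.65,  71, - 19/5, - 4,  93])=[ - 51.65, - 23.92, - 4, - 19/5,5, 13.65, 46,61, 71,93]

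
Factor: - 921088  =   - 2^9*7^1* 257^1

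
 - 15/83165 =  - 1 + 16630/16633  =  -  0.00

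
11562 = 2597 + 8965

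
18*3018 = 54324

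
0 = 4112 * 0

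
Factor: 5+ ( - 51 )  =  -46 = - 2^1 * 23^1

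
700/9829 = 700/9829 = 0.07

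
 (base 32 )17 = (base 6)103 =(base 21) 1i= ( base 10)39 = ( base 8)47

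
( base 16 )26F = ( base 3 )212002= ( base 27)N2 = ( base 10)623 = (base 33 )IT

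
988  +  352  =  1340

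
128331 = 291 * 441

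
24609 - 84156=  - 59547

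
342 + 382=724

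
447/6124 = 447/6124 =0.07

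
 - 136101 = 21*( - 6481 )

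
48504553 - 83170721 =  - 34666168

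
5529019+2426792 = 7955811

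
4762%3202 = 1560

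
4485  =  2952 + 1533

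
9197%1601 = 1192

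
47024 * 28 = 1316672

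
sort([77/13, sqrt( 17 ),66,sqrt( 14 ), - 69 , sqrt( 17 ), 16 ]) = [ -69,sqrt( 14),sqrt(17 ),sqrt(17 ),  77/13,16, 66 ]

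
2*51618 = 103236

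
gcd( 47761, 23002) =7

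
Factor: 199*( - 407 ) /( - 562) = 80993/562  =  2^( - 1)*11^1*37^1*199^1  *  281^(-1)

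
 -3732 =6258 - 9990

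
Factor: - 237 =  - 3^1*79^1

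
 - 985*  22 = - 21670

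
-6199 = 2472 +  - 8671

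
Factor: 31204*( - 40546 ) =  - 2^3*11^1*19^1*29^1* 97^1*269^1=- 1265197384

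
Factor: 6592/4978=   2^5*19^( - 1 )*103^1*131^( - 1) = 3296/2489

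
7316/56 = 130 + 9/14=130.64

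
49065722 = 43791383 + 5274339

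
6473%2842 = 789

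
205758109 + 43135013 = 248893122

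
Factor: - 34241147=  - 113^1 *303019^1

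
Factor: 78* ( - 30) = - 2^2 * 3^2 * 5^1  *13^1= - 2340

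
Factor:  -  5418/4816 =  - 2^ ( - 3 ) * 3^2 = - 9/8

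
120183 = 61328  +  58855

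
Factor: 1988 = 2^2*7^1 * 71^1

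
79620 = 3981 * 20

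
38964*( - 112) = -4363968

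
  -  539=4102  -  4641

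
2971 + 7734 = 10705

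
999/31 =999/31 = 32.23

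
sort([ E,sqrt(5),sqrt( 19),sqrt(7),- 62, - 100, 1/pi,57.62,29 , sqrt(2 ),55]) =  [ - 100, - 62, 1/pi,  sqrt(2),sqrt ( 5),sqrt(7 ),E , sqrt(19) , 29, 55,57.62]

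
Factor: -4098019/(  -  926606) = 2^(  -  1 ) * 29^1*141311^1*463303^( - 1 )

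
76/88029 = 76/88029 = 0.00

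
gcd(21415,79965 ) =5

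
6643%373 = 302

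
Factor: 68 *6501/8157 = 147356/2719 =2^2 * 11^1*17^1 *197^1*2719^( - 1) 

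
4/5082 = 2/2541 = 0.00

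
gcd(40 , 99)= 1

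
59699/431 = 138 + 221/431= 138.51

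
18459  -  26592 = - 8133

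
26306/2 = 13153 = 13153.00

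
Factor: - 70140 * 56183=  - 2^2*3^1*5^1*7^1*19^1*167^1*2957^1 = - 3940675620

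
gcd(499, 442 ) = 1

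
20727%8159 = 4409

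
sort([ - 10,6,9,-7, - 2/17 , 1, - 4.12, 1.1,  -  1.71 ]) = [ - 10 , - 7, - 4.12, - 1.71, - 2/17,1,1.1,6, 9]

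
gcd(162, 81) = 81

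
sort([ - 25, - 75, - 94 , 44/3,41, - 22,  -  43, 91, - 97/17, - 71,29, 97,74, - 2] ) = [- 94, - 75, - 71, - 43, - 25,-22, - 97/17, - 2, 44/3,29,41,74,91, 97 ]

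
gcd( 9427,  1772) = 1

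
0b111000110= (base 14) 246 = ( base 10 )454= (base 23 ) jh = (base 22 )ke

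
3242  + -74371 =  - 71129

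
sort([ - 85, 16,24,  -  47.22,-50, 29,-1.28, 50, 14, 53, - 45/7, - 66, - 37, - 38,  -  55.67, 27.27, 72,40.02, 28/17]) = [ - 85, - 66,- 55.67, - 50, - 47.22, - 38,-37,  -  45/7,-1.28, 28/17,14, 16 , 24,  27.27,29, 40.02, 50, 53,72 ]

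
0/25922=0= 0.00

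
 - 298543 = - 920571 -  - 622028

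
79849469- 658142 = 79191327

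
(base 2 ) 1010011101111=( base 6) 40451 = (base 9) 7314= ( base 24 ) 977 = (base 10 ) 5359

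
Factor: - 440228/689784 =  - 2^( - 1) *3^( - 1) *41^ (-1) *157^1 = - 157/246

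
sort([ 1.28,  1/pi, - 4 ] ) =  [  -  4, 1/pi  ,  1.28]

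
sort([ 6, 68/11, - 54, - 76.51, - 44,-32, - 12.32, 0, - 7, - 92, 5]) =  [ - 92, - 76.51, - 54, - 44, - 32, - 12.32, - 7, 0,5 , 6, 68/11]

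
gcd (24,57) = 3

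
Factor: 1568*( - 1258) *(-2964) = 5846620416 = 2^8*3^1 * 7^2*13^1*17^1*19^1*37^1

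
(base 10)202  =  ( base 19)AC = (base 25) 82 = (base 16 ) CA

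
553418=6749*82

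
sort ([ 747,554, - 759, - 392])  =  [ - 759 , - 392, 554,  747]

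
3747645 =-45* ( - 83281 )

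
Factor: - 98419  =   - 98419^1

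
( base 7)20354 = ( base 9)6752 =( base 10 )4988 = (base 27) 6mk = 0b1001101111100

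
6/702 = 1/117   =  0.01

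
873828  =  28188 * 31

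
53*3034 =160802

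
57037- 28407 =28630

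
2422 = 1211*2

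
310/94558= 155/47279 = 0.00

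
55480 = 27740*2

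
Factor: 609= 3^1*7^1*29^1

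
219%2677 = 219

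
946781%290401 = 75578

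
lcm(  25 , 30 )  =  150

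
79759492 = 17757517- - 62001975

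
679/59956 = 679/59956 = 0.01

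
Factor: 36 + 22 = 2^1*29^1 =58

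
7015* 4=28060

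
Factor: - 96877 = -11^1*8807^1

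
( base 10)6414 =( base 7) 24462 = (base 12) 3866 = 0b1100100001110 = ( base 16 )190e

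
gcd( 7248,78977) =1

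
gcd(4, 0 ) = 4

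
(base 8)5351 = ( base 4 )223221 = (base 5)42133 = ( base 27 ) 3MC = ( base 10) 2793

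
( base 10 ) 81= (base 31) 2J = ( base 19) 45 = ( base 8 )121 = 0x51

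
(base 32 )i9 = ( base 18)1e9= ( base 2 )1001001001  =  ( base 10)585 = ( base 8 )1111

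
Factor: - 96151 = -11^1*8741^1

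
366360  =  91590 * 4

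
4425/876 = 1475/292 =5.05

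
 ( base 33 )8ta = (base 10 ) 9679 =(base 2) 10010111001111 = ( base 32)9EF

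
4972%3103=1869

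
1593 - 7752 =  - 6159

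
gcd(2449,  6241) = 79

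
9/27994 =9/27994 = 0.00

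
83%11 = 6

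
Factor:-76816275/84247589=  - 3^1*5^2*43^1*23819^1*84247589^(  -  1) 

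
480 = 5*96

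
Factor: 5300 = 2^2*5^2 * 53^1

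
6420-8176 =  - 1756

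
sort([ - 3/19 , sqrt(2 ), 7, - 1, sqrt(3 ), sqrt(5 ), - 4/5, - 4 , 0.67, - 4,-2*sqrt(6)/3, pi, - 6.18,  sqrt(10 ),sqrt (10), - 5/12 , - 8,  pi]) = [ - 8 , - 6.18, - 4, - 4, - 2*sqrt(6)/3,-1 , - 4/5, - 5/12, - 3/19, 0.67, sqrt( 2 ),  sqrt ( 3 ), sqrt(5),pi, pi, sqrt(10 ),sqrt( 10), 7]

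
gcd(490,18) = 2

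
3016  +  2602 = 5618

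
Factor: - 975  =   - 3^1  *5^2 * 13^1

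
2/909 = 2/909 = 0.00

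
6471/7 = 6471/7 = 924.43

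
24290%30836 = 24290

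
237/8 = 237/8 = 29.62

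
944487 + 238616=1183103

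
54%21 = 12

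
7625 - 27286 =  - 19661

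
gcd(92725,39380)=5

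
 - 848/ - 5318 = 424/2659 = 0.16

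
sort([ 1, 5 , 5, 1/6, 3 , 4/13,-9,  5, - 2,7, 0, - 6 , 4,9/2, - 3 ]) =[ - 9, - 6, - 3, - 2, 0, 1/6, 4/13, 1 , 3,4,9/2,5,5, 5, 7] 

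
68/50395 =68/50395 = 0.00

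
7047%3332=383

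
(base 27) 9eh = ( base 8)15454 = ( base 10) 6956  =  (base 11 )5254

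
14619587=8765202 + 5854385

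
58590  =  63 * 930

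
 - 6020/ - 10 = 602/1= 602.00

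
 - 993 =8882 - 9875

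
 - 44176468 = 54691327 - 98867795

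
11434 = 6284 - -5150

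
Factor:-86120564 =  - 2^2 * 167^1*128923^1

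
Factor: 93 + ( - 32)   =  61^1=61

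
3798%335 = 113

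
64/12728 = 8/1591 =0.01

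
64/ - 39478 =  - 32/19739 =- 0.00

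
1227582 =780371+447211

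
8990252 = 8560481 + 429771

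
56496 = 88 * 642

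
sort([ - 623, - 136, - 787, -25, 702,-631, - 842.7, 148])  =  [ - 842.7, - 787,-631, - 623, - 136,-25,148, 702]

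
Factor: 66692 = 2^2 * 16673^1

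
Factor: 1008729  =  3^2*17^1*19^1* 347^1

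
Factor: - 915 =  - 3^1*5^1*61^1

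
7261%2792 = 1677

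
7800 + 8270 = 16070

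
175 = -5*( - 35 ) 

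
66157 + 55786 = 121943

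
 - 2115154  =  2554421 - 4669575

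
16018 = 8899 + 7119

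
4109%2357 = 1752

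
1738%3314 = 1738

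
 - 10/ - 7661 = 10/7661 = 0.00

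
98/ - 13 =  - 98/13 =- 7.54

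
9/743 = 9/743 =0.01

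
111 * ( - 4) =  - 444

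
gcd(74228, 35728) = 308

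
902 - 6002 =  - 5100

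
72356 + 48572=120928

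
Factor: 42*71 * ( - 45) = - 2^1*3^3*5^1*7^1*71^1=-134190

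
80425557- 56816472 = 23609085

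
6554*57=373578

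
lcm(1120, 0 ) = 0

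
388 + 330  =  718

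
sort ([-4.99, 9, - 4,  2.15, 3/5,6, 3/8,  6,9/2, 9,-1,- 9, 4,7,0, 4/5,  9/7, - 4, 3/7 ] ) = [ - 9 , - 4.99,-4, - 4, -1 , 0,3/8,3/7, 3/5 , 4/5,9/7, 2.15, 4, 9/2, 6,6 , 7, 9,  9]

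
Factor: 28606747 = 13^1*211^1 * 10429^1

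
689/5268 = 689/5268 = 0.13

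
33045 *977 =32284965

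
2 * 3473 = 6946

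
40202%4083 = 3455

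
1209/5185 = 1209/5185 = 0.23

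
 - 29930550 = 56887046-86817596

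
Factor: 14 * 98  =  2^2*7^3 = 1372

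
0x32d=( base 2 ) 1100101101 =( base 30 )r3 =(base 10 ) 813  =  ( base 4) 30231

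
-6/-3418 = 3/1709= 0.00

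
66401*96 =6374496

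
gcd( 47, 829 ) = 1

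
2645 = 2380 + 265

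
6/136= 3/68 = 0.04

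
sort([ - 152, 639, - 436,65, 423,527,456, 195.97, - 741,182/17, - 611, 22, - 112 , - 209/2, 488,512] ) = [ - 741, - 611,  -  436, - 152, - 112, - 209/2, 182/17, 22,  65, 195.97,423,456, 488, 512,527,639]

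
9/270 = 1/30= 0.03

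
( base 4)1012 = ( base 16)46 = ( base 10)70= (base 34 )22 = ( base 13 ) 55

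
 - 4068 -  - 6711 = 2643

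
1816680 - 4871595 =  - 3054915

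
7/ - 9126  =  -7/9126 = - 0.00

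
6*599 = 3594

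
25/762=25/762  =  0.03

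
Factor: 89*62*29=2^1*29^1*31^1*89^1 = 160022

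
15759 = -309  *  ( - 51 ) 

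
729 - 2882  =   - 2153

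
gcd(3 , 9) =3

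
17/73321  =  1/4313 =0.00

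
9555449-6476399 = 3079050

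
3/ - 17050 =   -  1+17047/17050 = - 0.00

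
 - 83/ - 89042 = 83/89042 = 0.00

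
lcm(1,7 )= 7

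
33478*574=19216372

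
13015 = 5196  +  7819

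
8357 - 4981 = 3376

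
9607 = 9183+424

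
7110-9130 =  - 2020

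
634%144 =58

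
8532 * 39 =332748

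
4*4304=17216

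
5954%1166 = 124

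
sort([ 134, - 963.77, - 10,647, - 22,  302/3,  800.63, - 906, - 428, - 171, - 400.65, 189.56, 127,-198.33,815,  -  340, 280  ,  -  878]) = [ - 963.77, - 906, - 878, - 428, - 400.65,- 340, - 198.33, - 171,-22,- 10, 302/3, 127,134,189.56 , 280, 647,800.63,  815 ]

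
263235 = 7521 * 35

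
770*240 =184800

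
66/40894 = 33/20447 = 0.00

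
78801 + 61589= 140390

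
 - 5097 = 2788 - 7885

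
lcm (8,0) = 0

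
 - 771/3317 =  - 1 + 2546/3317= -0.23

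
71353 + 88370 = 159723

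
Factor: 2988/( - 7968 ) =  -3/8 = - 2^(-3)*3^1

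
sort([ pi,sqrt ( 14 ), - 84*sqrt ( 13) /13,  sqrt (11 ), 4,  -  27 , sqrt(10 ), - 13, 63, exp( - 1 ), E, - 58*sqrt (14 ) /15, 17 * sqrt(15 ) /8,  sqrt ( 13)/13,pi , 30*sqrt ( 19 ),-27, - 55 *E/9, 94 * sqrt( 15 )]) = [ - 27, -27, - 84 *sqrt(13) /13, - 55*E/9, - 58 * sqrt( 14) /15 ,-13,sqrt(13)/13, exp( - 1 ), E, pi,pi, sqrt( 10),sqrt ( 11 ), sqrt ( 14 ) , 4,17*sqrt(15 )/8, 63, 30*sqrt(19), 94*sqrt( 15 ) ] 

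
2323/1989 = 2323/1989 = 1.17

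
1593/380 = 1593/380 = 4.19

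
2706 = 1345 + 1361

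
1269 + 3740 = 5009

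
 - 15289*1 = - 15289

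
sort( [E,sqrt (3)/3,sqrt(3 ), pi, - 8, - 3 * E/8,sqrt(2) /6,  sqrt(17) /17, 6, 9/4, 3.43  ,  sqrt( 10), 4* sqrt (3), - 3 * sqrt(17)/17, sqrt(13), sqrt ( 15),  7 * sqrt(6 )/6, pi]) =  [ - 8,- 3*E/8, - 3*sqrt ( 17)/17, sqrt( 2 ) /6,sqrt( 17)/17,sqrt(3 ) /3  ,  sqrt ( 3 ),  9/4, E, 7 * sqrt( 6)/6,  pi,pi,sqrt(10) , 3.43, sqrt(13), sqrt(15 ),6,4*sqrt( 3)]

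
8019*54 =433026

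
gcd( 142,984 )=2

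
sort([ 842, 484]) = [484, 842]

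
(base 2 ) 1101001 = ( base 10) 105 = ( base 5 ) 410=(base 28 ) 3l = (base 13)81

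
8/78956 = 2/19739  =  0.00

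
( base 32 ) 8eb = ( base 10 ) 8651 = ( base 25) dl1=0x21CB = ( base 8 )20713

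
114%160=114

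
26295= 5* 5259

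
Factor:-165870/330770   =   - 171/341 = - 3^2*11^( - 1 )*19^1* 31^( - 1)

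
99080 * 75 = 7431000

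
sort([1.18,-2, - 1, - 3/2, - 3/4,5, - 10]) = [ - 10,-2, - 3/2, - 1, - 3/4,1.18, 5 ]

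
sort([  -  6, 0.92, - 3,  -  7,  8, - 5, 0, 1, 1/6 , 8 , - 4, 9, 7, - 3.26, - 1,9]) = [ - 7, - 6, - 5, - 4, - 3.26, - 3,-1 , 0 , 1/6,0.92,1,7,8,8,9,9]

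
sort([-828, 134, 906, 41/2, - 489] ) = [-828, - 489,41/2,134,906 ] 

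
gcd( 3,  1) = 1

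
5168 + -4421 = 747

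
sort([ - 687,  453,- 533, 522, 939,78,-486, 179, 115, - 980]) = [ - 980, - 687, - 533, - 486,78,115 , 179, 453,522, 939]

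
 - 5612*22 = - 123464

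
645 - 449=196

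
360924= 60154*6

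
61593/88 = 699 + 81/88 = 699.92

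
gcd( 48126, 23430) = 6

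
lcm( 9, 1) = 9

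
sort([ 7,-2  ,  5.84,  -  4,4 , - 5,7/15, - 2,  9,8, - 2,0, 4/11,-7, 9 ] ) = [-7, - 5 , - 4,  -  2, - 2, - 2,  0,4/11,  7/15,4 , 5.84,7, 8,9,9] 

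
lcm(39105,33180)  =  1094940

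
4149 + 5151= 9300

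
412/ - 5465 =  - 412/5465 = -0.08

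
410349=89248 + 321101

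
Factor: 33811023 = 3^1*1381^1 * 8161^1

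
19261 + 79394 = 98655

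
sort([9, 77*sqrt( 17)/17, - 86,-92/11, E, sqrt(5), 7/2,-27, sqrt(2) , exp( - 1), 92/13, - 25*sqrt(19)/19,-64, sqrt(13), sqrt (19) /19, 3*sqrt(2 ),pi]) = [ - 86 , - 64, - 27, - 92/11, - 25*sqrt(19)/19, sqrt(19 )/19,exp ( -1),sqrt(2),sqrt(5 ),E, pi, 7/2, sqrt(13), 3 * sqrt(2),92/13,9, 77*sqrt( 17)/17] 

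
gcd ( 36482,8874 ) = 986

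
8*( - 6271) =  - 50168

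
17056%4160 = 416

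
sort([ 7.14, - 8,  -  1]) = [-8,  -  1,7.14]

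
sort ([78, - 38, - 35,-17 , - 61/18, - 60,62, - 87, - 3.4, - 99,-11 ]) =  [- 99, - 87, - 60, - 38, - 35, - 17, - 11,-3.4,-61/18, 62,78]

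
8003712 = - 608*( - 13164)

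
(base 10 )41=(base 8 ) 51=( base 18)25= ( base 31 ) 1A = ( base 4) 221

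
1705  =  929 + 776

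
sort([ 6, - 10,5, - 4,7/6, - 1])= [ - 10, - 4, - 1, 7/6, 5, 6 ] 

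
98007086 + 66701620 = 164708706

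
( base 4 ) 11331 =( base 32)BT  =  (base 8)575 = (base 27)e3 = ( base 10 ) 381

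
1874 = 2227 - 353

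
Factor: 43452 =2^2*3^2*17^1*71^1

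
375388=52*7219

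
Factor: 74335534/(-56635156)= - 37167767/28317578 = - 2^( - 1)*7^1*13^1*1129^ ( - 1 )*12541^( - 1)*408437^1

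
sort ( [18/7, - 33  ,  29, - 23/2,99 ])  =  [ - 33 , - 23/2, 18/7, 29 , 99]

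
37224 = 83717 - 46493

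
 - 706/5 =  - 142  +  4/5 = -141.20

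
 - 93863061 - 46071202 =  - 139934263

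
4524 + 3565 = 8089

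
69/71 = 69/71 = 0.97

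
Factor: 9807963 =3^1*11^1 * 17^1 * 17483^1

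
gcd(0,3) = 3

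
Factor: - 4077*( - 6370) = 2^1*3^3*5^1*7^2*13^1*151^1 = 25970490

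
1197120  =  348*3440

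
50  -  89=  - 39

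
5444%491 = 43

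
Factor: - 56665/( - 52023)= 3^( - 1)*5^1*7^1* 1619^1*17341^( - 1)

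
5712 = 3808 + 1904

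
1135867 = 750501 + 385366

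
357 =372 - 15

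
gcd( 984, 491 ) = 1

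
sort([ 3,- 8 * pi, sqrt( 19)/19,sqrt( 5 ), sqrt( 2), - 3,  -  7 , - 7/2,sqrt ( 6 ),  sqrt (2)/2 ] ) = [ - 8*pi,-7  ,-7/2, - 3,  sqrt ( 19)/19,sqrt( 2)/2, sqrt(2),sqrt( 5),sqrt(6), 3 ] 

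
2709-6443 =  - 3734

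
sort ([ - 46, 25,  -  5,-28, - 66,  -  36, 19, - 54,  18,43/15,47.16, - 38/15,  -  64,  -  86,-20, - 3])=[- 86,-66, - 64, - 54, - 46, - 36, - 28, - 20, - 5, - 3, - 38/15, 43/15  ,  18,19, 25, 47.16]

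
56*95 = 5320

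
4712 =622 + 4090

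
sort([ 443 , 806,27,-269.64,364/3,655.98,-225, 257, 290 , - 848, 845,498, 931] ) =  [  -  848,-269.64, - 225 , 27,364/3, 257,290, 443, 498, 655.98,806,845, 931] 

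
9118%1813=53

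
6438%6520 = 6438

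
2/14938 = 1/7469 = 0.00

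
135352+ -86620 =48732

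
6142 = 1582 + 4560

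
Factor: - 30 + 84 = 54=2^1*3^3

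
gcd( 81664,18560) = 3712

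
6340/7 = 6340/7  =  905.71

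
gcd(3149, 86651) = 1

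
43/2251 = 43/2251 = 0.02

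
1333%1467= 1333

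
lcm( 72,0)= 0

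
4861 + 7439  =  12300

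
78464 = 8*9808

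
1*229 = 229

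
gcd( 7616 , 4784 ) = 16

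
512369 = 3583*143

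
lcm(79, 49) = 3871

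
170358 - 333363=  - 163005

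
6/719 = 6/719 = 0.01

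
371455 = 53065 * 7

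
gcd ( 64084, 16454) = 866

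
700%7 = 0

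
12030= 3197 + 8833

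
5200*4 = 20800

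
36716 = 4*9179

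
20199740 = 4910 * 4114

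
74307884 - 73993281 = 314603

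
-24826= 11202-36028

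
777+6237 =7014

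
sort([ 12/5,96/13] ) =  [ 12/5,  96/13 ] 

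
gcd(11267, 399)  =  19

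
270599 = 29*9331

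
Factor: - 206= - 2^1*103^1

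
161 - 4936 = -4775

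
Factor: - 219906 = -2^1 *3^2*19^1*643^1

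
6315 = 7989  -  1674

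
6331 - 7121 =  - 790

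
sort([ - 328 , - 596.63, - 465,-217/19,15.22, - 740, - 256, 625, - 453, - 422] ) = [-740, - 596.63, -465, - 453, - 422, - 328, - 256, - 217/19,15.22 , 625]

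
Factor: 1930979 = 17^1*97^1*1171^1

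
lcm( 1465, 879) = 4395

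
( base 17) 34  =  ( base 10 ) 55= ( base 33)1m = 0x37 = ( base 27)21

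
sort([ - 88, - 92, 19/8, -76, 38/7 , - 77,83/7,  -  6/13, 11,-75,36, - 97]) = [ - 97, - 92, - 88, - 77 ,-76, - 75,-6/13, 19/8, 38/7, 11,83/7, 36] 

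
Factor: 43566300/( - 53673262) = -2^1 * 3^2*5^2*1307^(-1 )*20533^( - 1)*48407^1 = -21783150/26836631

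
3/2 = 3/2 = 1.50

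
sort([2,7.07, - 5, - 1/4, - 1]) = [ - 5 , - 1,  -  1/4,2,  7.07]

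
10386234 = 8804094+1582140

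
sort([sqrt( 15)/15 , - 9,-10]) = [ - 10, - 9,sqrt(15 ) /15] 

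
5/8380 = 1/1676= 0.00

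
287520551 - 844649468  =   - 557128917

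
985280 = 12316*80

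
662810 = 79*8390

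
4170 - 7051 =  - 2881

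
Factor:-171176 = -2^3*21397^1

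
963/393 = 321/131 = 2.45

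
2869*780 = 2237820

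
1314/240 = 219/40 =5.47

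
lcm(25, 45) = 225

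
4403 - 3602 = 801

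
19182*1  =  19182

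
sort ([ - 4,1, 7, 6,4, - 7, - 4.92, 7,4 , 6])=[ - 7,-4.92  , - 4 , 1,4 , 4,6,6, 7,7] 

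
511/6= 511/6  =  85.17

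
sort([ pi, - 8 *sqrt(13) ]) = [-8*sqrt(13), pi]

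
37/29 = 1  +  8/29 =1.28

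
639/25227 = 71/2803 = 0.03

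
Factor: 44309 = 59^1*751^1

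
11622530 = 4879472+6743058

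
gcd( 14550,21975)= 75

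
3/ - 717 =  -1  +  238/239= -0.00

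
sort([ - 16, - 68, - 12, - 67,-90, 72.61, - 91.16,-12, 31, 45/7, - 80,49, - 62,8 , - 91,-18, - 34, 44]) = [ - 91.16,-91, - 90 ,- 80, - 68  ,-67, - 62, - 34, - 18 , - 16,-12 , - 12, 45/7, 8, 31,44, 49, 72.61]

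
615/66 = 205/22 = 9.32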